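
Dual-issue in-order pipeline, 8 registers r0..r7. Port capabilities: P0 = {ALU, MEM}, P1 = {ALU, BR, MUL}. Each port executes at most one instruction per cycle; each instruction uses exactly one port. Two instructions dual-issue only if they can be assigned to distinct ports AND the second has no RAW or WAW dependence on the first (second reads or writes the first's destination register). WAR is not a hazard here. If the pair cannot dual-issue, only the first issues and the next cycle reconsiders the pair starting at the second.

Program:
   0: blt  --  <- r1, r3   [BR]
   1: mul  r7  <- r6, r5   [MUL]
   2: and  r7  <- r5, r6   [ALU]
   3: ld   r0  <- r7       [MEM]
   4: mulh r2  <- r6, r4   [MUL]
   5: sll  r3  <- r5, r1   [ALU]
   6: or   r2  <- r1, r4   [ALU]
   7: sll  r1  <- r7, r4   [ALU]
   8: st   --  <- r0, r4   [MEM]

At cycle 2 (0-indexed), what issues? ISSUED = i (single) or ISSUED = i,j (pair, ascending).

ISSUED = 2

t=0 i0:blt.BR ; no-port BR/MUL
t=1 i1:mul.MUL ; WAW r7
t=2 i2:and.ALU ; RAW r7
t=3 i3/i4:ld.MEM/mulh.MUL ; pair
t=4 i5/i6:sll.ALU/or.ALU ; pair
t=5 i7/i8:sll.ALU/st.MEM ; pair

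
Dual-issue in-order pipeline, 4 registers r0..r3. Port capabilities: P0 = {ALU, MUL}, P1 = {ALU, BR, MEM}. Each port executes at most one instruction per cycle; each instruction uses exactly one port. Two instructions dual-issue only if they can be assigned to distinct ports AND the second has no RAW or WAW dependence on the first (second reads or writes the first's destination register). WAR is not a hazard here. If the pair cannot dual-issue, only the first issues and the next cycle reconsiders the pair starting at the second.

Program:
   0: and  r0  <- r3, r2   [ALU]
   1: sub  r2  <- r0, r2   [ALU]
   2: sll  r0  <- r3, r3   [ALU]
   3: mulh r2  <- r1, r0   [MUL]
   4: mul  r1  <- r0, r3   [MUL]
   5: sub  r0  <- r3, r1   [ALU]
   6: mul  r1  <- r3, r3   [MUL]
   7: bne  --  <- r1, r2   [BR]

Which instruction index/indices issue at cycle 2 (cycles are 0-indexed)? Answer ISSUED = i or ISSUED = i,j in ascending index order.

c0: i0 and.ALU  RAW r0
c1: i1,i2 sub.ALU+sll.ALU  pair
c2: i3 mulh.MUL  no-port MUL/MUL
c3: i4 mul.MUL  RAW r1
c4: i5,i6 sub.ALU+mul.MUL  pair
c5: i7 bne.BR  tail

ISSUED = 3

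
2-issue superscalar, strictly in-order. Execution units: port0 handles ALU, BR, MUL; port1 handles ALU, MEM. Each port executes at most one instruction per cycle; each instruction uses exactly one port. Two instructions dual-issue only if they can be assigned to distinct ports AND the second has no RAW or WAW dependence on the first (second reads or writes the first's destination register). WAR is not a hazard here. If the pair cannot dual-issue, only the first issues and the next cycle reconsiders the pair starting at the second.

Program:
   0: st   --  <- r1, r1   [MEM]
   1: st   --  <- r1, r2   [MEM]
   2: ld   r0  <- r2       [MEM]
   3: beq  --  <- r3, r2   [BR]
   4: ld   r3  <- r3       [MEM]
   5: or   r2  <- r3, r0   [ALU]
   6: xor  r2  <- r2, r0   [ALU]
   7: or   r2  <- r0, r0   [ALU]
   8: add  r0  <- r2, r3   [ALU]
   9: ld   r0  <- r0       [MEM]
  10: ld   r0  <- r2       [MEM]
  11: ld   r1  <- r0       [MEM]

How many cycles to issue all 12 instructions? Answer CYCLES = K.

c0: i0 st  no-port MEM/MEM
c1: i1 st  no-port MEM/MEM
c2: i2/i3 ld/beq  2-wide
c3: i4 ld  RAW r3
c4: i5 or  RAW+WAW r2
c5: i6 xor  WAW r2
c6: i7 or  RAW r2
c7: i8 add  RAW+WAW r0
c8: i9 ld  no-port MEM/MEM
c9: i10 ld  no-port MEM/MEM
c10: i11 ld  tail

CYCLES = 11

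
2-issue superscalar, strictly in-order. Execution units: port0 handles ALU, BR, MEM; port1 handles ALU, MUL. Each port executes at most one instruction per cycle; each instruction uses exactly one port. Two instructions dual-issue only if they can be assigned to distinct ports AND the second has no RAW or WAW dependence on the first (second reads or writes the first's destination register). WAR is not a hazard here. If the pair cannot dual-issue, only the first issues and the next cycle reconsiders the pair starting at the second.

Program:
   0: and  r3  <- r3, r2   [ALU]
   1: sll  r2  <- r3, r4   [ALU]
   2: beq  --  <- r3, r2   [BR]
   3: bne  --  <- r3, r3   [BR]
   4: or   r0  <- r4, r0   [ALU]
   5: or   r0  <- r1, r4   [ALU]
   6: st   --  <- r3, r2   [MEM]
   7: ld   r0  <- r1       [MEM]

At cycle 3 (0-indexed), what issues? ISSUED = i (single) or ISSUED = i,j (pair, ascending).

0. and.ALU @i0  | RAW r3
1. sll.ALU @i1  | RAW r2
2. beq.BR @i2  | no-port BR/BR
3. bne.BR/or.ALU @i3&i4  | dual
4. or.ALU/st.MEM @i5&i6  | dual
5. ld.MEM @i7  | tail

ISSUED = 3,4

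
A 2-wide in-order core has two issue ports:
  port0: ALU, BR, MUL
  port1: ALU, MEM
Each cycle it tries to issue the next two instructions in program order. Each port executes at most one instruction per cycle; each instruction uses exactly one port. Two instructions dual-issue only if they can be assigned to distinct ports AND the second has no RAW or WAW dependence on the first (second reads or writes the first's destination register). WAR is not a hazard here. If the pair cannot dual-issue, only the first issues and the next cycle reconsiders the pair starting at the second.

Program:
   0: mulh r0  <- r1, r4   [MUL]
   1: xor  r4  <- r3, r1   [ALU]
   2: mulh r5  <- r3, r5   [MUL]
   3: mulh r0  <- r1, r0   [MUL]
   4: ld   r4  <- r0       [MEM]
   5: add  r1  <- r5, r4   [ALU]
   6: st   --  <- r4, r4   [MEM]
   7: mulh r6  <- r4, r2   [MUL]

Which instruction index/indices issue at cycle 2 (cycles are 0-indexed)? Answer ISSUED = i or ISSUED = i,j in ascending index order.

t=0 i0/i1:mulh xor ; pair
t=1 i2:mulh ; no-port MUL/MUL
t=2 i3:mulh ; RAW r0
t=3 i4:ld ; RAW r4
t=4 i5/i6:add st ; pair
t=5 i7:mulh ; tail

ISSUED = 3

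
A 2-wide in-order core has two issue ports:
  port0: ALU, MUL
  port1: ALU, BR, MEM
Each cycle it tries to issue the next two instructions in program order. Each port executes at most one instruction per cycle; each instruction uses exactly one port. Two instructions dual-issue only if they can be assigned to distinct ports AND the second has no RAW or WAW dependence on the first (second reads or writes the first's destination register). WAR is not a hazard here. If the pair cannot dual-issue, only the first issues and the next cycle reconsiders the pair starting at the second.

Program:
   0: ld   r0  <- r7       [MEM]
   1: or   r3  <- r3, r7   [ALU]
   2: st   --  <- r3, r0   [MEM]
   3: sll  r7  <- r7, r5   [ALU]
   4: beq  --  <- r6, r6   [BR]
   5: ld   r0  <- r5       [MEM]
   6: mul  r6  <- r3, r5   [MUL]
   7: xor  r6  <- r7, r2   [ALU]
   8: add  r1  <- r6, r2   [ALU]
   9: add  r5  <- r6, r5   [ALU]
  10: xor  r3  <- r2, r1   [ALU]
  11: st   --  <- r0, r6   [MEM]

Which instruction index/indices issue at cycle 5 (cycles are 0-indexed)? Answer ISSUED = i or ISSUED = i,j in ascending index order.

#0 head=0: ld.MEM+or.ALU i0+i1 dual
#1 head=2: st.MEM+sll.ALU i2+i3 dual
#2 head=4: beq.BR i4 no-port BR/MEM
#3 head=5: ld.MEM+mul.MUL i5+i6 dual
#4 head=7: xor.ALU i7 RAW r6
#5 head=8: add.ALU+add.ALU i8+i9 dual
#6 head=10: xor.ALU+st.MEM i10+i11 dual

ISSUED = 8,9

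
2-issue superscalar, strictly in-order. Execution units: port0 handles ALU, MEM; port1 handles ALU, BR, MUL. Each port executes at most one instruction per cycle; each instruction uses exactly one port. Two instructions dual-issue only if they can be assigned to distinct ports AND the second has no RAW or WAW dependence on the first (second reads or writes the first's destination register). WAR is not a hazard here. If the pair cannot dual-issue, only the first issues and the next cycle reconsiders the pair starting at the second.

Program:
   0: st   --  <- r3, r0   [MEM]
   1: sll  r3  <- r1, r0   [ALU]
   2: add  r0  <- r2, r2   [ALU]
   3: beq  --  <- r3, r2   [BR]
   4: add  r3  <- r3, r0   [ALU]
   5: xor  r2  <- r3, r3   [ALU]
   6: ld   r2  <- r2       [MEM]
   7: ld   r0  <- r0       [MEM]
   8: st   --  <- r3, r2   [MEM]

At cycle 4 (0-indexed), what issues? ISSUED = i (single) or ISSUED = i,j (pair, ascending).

ISSUED = 6

[0] i0&i1  st;sll  -- pair
[1] i2&i3  add;beq  -- pair
[2] i4  add  -- RAW r3
[3] i5  xor  -- RAW+WAW r2
[4] i6  ld  -- no-port MEM/MEM
[5] i7  ld  -- no-port MEM/MEM
[6] i8  st  -- tail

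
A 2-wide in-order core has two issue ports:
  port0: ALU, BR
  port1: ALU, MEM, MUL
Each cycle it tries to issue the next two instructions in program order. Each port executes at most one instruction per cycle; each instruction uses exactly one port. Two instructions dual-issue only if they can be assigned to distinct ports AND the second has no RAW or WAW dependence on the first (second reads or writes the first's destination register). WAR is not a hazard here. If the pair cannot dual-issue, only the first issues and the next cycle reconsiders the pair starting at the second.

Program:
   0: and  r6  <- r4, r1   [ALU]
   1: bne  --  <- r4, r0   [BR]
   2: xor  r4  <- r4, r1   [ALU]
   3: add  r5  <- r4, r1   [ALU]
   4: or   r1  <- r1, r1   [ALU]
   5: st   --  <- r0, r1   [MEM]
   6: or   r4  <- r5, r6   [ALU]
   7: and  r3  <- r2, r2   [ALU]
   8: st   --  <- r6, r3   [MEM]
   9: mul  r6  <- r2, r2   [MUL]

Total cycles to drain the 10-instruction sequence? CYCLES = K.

  cy0 -> i0&i1 (and.ALU/bne.BR) 2-wide
  cy1 -> i2 (xor.ALU) RAW r4
  cy2 -> i3&i4 (add.ALU/or.ALU) 2-wide
  cy3 -> i5&i6 (st.MEM/or.ALU) 2-wide
  cy4 -> i7 (and.ALU) RAW r3
  cy5 -> i8 (st.MEM) no-port MEM/MUL
  cy6 -> i9 (mul.MUL) tail

CYCLES = 7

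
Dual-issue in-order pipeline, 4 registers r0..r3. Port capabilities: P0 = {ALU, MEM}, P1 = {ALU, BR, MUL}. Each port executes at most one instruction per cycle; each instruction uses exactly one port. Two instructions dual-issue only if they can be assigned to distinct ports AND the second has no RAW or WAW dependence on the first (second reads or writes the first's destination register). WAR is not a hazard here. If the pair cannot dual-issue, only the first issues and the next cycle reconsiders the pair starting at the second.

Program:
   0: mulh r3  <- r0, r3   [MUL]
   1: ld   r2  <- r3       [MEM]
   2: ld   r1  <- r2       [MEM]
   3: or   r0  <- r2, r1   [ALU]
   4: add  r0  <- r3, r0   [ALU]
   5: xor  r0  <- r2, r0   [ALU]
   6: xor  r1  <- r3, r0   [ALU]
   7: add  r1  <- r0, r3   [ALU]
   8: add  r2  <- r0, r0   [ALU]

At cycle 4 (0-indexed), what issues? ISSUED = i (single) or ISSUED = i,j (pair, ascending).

#0 head=0: mulh.MUL i0 RAW r3
#1 head=1: ld.MEM i1 no-port MEM/MEM
#2 head=2: ld.MEM i2 RAW r1
#3 head=3: or.ALU i3 RAW+WAW r0
#4 head=4: add.ALU i4 RAW+WAW r0
#5 head=5: xor.ALU i5 RAW r0
#6 head=6: xor.ALU i6 WAW r1
#7 head=7: add.ALU add.ALU i7+i8 dual

ISSUED = 4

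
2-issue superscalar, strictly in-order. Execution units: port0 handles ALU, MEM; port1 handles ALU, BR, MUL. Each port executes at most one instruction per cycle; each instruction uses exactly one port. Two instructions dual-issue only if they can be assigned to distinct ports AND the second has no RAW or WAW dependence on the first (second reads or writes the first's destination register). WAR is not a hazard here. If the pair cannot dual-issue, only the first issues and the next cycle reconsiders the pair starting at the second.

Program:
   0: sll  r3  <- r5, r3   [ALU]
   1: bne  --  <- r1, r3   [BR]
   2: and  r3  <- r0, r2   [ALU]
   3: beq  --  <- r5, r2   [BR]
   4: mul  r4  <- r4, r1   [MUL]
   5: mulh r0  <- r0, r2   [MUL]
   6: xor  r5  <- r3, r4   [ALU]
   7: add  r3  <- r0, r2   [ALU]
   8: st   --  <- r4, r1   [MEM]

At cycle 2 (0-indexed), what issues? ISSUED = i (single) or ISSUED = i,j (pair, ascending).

t=0 i0:sll.ALU ; RAW r3
t=1 i1&i2:bne.BR;and.ALU ; dual
t=2 i3:beq.BR ; no-port BR/MUL
t=3 i4:mul.MUL ; no-port MUL/MUL
t=4 i5&i6:mulh.MUL;xor.ALU ; dual
t=5 i7&i8:add.ALU;st.MEM ; dual

ISSUED = 3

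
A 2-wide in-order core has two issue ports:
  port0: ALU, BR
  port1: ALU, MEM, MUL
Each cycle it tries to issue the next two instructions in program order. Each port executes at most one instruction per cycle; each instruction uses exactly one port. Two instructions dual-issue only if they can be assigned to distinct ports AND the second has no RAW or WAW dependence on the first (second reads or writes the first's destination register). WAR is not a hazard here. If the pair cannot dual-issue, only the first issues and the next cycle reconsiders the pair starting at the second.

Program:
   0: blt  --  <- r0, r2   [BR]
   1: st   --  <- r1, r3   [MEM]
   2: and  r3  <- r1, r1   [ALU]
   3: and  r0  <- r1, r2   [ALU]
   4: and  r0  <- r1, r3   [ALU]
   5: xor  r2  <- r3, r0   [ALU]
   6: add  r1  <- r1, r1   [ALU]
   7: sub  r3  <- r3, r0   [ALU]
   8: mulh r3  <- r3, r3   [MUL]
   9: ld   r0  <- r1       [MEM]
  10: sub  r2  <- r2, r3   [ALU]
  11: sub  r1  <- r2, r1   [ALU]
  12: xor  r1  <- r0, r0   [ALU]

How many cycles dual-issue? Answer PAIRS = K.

PAIRS = 4

c0: i0/i1 blt;st  pair
c1: i2/i3 and;and  pair
c2: i4 and  RAW r0
c3: i5/i6 xor;add  pair
c4: i7 sub  RAW+WAW r3
c5: i8 mulh  no-port MUL/MEM
c6: i9/i10 ld;sub  pair
c7: i11 sub  WAW r1
c8: i12 xor  tail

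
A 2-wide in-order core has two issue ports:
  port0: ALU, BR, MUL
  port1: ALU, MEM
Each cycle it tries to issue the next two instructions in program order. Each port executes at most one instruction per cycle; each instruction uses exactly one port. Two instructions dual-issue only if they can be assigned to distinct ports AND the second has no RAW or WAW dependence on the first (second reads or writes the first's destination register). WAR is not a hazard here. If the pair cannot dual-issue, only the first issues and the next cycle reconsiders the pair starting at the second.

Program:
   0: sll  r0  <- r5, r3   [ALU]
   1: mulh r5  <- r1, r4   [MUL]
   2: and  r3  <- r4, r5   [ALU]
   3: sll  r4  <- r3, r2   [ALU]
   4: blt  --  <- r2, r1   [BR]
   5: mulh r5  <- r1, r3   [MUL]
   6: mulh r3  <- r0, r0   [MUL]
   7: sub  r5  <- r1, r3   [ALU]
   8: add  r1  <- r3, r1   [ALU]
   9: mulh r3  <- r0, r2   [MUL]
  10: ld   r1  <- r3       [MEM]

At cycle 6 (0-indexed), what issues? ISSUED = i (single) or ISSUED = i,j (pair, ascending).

ISSUED = 9

0. sll.ALU mulh.MUL @i0&i1  | pair
1. and.ALU @i2  | RAW r3
2. sll.ALU blt.BR @i3&i4  | pair
3. mulh.MUL @i5  | no-port MUL/MUL
4. mulh.MUL @i6  | RAW r3
5. sub.ALU add.ALU @i7&i8  | pair
6. mulh.MUL @i9  | RAW r3
7. ld.MEM @i10  | tail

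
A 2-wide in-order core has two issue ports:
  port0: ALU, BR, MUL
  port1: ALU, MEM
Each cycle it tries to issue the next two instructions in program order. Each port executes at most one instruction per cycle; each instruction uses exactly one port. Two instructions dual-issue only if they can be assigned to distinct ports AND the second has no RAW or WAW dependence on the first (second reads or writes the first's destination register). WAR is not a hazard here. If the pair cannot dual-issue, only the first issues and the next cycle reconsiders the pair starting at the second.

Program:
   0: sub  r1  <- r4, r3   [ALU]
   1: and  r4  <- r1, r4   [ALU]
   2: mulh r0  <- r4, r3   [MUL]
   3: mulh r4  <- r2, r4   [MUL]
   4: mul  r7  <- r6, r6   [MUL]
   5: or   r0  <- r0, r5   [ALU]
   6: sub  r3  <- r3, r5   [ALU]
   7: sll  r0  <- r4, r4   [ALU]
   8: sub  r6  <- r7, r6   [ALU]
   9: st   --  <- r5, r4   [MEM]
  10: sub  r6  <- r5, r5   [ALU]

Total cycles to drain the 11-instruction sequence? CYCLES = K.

#0 head=0: sub i0 RAW r1
#1 head=1: and i1 RAW r4
#2 head=2: mulh i2 no-port MUL/MUL
#3 head=3: mulh i3 no-port MUL/MUL
#4 head=4: mul+or i4+i5 pair
#5 head=6: sub+sll i6+i7 pair
#6 head=8: sub+st i8+i9 pair
#7 head=10: sub i10 tail

CYCLES = 8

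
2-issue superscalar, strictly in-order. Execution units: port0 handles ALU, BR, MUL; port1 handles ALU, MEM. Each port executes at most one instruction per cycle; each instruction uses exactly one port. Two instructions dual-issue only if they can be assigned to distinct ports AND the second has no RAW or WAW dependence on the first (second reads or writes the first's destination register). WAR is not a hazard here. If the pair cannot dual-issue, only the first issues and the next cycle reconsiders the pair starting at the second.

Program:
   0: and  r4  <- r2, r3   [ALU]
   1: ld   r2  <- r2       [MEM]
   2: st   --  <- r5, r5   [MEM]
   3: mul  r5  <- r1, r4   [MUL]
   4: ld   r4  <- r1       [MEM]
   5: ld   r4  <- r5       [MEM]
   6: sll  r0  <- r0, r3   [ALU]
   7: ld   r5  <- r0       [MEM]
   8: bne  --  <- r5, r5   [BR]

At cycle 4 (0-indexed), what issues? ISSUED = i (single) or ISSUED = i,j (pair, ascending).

[0] i0+i1  and ld  -- pair
[1] i2+i3  st mul  -- pair
[2] i4  ld  -- no-port MEM/MEM
[3] i5+i6  ld sll  -- pair
[4] i7  ld  -- RAW r5
[5] i8  bne  -- tail

ISSUED = 7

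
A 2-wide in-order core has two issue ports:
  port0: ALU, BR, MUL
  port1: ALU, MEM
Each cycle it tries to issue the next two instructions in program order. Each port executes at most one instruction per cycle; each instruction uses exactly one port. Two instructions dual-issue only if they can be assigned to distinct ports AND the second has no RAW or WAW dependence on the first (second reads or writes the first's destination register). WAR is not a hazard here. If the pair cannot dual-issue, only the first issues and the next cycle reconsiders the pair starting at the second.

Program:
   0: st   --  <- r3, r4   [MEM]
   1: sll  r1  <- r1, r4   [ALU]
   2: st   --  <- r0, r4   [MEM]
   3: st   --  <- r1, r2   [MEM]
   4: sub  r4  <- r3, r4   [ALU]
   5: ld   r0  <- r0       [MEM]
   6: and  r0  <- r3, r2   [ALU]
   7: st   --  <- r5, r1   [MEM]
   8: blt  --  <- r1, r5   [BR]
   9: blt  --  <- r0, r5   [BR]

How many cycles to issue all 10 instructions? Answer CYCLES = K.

CYCLES = 7

  cy0 -> i0&i1 (st.MEM sll.ALU) pair
  cy1 -> i2 (st.MEM) no-port MEM/MEM
  cy2 -> i3&i4 (st.MEM sub.ALU) pair
  cy3 -> i5 (ld.MEM) WAW r0
  cy4 -> i6&i7 (and.ALU st.MEM) pair
  cy5 -> i8 (blt.BR) no-port BR/BR
  cy6 -> i9 (blt.BR) tail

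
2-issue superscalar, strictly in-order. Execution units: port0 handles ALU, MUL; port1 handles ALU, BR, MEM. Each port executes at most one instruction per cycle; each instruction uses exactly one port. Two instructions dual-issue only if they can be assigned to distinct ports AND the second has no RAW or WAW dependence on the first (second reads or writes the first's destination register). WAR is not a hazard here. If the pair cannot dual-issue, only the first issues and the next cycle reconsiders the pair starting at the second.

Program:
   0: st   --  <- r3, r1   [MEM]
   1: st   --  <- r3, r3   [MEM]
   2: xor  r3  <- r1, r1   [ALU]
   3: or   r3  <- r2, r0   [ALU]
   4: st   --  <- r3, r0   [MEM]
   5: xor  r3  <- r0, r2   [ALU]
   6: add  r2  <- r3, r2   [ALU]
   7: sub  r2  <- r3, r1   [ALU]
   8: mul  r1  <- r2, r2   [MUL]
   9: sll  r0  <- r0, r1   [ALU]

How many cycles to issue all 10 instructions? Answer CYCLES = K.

#0 head=0: st i0 no-port MEM/MEM
#1 head=1: st;xor i1&i2 pair
#2 head=3: or i3 RAW r3
#3 head=4: st;xor i4&i5 pair
#4 head=6: add i6 WAW r2
#5 head=7: sub i7 RAW r2
#6 head=8: mul i8 RAW r1
#7 head=9: sll i9 tail

CYCLES = 8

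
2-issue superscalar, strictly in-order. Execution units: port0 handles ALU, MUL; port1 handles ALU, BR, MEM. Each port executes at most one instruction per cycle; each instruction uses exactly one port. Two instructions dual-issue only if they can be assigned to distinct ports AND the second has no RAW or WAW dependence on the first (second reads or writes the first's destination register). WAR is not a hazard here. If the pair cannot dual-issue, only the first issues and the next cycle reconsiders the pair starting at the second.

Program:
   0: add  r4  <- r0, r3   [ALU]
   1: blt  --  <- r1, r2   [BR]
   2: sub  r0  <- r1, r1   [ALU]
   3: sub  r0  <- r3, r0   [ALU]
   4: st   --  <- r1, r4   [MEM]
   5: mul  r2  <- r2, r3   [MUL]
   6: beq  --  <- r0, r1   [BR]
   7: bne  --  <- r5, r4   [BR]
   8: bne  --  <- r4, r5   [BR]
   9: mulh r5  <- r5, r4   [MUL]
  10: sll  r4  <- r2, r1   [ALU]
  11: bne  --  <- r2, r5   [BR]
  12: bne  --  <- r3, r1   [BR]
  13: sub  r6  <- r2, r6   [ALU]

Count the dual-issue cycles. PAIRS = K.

PAIRS = 6

t=0 i0,i1:add blt ; dual
t=1 i2:sub ; RAW+WAW r0
t=2 i3,i4:sub st ; dual
t=3 i5,i6:mul beq ; dual
t=4 i7:bne ; no-port BR/BR
t=5 i8,i9:bne mulh ; dual
t=6 i10,i11:sll bne ; dual
t=7 i12,i13:bne sub ; dual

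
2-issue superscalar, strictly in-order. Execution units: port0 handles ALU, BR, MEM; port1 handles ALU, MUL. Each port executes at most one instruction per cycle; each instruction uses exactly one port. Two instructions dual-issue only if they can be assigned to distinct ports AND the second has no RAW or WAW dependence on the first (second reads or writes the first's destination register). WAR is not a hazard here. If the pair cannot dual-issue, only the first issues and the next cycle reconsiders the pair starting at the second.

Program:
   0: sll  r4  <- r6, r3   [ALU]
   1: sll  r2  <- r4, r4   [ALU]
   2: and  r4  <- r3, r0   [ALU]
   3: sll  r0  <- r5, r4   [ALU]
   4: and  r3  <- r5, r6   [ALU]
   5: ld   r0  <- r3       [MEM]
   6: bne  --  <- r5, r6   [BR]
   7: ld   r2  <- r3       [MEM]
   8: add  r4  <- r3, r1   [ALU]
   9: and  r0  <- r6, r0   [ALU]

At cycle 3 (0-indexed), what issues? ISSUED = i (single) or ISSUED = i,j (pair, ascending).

ISSUED = 5

c0: i0 sll.ALU  RAW r4
c1: i1,i2 sll.ALU+and.ALU  pair
c2: i3,i4 sll.ALU+and.ALU  pair
c3: i5 ld.MEM  no-port MEM/BR
c4: i6 bne.BR  no-port BR/MEM
c5: i7,i8 ld.MEM+add.ALU  pair
c6: i9 and.ALU  tail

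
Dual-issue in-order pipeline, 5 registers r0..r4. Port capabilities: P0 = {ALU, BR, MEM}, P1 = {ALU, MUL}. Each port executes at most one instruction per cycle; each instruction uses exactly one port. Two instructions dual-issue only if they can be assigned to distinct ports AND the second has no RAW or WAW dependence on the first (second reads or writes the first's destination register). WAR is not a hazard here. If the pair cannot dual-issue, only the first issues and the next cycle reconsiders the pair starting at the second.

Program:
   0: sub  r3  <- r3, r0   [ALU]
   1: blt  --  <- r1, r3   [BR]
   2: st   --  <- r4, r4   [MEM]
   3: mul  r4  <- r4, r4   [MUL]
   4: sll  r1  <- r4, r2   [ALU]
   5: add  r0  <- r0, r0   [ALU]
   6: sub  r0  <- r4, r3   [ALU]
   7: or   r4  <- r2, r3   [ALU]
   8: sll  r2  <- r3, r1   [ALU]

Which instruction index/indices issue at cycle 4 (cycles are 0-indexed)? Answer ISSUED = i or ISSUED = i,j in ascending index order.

t=0 i0:sub.ALU ; RAW r3
t=1 i1:blt.BR ; no-port BR/MEM
t=2 i2+i3:st.MEM;mul.MUL ; pair
t=3 i4+i5:sll.ALU;add.ALU ; pair
t=4 i6+i7:sub.ALU;or.ALU ; pair
t=5 i8:sll.ALU ; tail

ISSUED = 6,7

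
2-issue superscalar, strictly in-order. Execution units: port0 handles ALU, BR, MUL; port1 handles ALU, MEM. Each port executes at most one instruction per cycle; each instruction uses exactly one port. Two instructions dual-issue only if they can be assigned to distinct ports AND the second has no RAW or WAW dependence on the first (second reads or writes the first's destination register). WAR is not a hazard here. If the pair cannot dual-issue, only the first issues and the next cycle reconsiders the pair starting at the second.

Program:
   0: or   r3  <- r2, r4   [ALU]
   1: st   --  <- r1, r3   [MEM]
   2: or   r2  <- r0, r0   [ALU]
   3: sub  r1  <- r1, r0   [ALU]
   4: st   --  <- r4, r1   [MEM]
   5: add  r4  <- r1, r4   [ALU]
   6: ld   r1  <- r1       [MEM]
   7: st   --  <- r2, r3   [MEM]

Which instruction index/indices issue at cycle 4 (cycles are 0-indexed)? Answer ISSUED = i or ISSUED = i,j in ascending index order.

ISSUED = 6

#0 head=0: or i0 RAW r3
#1 head=1: st+or i1,i2 pair
#2 head=3: sub i3 RAW r1
#3 head=4: st+add i4,i5 pair
#4 head=6: ld i6 no-port MEM/MEM
#5 head=7: st i7 tail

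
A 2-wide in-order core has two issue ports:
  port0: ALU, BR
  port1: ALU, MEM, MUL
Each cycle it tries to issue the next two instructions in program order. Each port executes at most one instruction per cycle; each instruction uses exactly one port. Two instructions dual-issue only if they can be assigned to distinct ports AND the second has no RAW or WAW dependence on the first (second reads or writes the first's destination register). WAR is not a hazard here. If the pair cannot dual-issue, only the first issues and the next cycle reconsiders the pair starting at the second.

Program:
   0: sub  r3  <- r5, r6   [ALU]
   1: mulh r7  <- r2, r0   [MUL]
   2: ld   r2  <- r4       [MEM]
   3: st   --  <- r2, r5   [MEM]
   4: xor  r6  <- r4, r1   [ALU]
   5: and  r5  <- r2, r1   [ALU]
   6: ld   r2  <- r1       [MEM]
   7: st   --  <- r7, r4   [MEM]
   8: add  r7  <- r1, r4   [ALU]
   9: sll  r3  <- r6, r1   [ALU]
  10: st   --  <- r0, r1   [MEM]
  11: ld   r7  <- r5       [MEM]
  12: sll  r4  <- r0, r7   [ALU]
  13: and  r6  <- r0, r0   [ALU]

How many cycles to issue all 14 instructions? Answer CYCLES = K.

CYCLES = 8

#0 head=0: sub.ALU mulh.MUL i0/i1 dual
#1 head=2: ld.MEM i2 no-port MEM/MEM
#2 head=3: st.MEM xor.ALU i3/i4 dual
#3 head=5: and.ALU ld.MEM i5/i6 dual
#4 head=7: st.MEM add.ALU i7/i8 dual
#5 head=9: sll.ALU st.MEM i9/i10 dual
#6 head=11: ld.MEM i11 RAW r7
#7 head=12: sll.ALU and.ALU i12/i13 dual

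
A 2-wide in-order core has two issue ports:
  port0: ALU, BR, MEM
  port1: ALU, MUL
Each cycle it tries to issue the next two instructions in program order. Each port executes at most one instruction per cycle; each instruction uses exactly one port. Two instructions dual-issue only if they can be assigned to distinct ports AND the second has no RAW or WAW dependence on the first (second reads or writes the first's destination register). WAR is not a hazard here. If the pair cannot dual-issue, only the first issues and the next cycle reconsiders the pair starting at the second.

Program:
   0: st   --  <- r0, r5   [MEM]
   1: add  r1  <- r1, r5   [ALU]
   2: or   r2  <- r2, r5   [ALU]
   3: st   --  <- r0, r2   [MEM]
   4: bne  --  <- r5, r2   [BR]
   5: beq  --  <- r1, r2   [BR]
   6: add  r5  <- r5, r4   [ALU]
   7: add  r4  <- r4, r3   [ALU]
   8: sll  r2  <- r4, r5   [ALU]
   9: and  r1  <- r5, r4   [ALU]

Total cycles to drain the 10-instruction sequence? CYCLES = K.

CYCLES = 7

[0] i0&i1  st;add  -- pair
[1] i2  or  -- RAW r2
[2] i3  st  -- no-port MEM/BR
[3] i4  bne  -- no-port BR/BR
[4] i5&i6  beq;add  -- pair
[5] i7  add  -- RAW r4
[6] i8&i9  sll;and  -- pair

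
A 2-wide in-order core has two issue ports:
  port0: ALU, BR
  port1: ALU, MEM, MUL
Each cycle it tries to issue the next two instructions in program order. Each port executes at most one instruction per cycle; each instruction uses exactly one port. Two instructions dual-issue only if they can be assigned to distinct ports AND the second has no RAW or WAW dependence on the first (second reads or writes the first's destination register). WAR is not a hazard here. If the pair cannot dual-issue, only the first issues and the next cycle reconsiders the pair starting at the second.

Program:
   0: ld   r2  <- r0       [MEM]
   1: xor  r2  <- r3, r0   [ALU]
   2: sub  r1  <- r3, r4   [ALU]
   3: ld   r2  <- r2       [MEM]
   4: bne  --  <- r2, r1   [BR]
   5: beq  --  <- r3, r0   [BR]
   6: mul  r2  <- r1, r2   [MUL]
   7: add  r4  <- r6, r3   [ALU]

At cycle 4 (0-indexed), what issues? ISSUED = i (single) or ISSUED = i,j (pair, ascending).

c0: i0 ld.MEM  WAW r2
c1: i1,i2 xor.ALU sub.ALU  dual
c2: i3 ld.MEM  RAW r2
c3: i4 bne.BR  no-port BR/BR
c4: i5,i6 beq.BR mul.MUL  dual
c5: i7 add.ALU  tail

ISSUED = 5,6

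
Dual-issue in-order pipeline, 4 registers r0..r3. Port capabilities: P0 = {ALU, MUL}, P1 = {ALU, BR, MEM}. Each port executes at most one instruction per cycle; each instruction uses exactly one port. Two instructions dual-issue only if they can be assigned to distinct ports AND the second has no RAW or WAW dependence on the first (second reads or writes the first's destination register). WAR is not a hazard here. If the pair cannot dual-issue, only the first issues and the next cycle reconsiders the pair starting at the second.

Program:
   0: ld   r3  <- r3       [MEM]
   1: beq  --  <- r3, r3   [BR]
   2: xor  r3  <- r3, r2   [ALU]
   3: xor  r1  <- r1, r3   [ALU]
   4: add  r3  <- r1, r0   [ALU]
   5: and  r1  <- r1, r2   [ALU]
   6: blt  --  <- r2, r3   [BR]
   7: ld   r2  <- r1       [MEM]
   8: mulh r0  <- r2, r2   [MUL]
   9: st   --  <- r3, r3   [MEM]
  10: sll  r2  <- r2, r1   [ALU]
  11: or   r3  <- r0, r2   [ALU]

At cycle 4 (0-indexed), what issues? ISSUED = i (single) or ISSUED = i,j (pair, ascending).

ISSUED = 6

[0] i0  ld  -- no-port MEM/BR
[1] i1/i2  beq;xor  -- 2-wide
[2] i3  xor  -- RAW r1
[3] i4/i5  add;and  -- 2-wide
[4] i6  blt  -- no-port BR/MEM
[5] i7  ld  -- RAW r2
[6] i8/i9  mulh;st  -- 2-wide
[7] i10  sll  -- RAW r2
[8] i11  or  -- tail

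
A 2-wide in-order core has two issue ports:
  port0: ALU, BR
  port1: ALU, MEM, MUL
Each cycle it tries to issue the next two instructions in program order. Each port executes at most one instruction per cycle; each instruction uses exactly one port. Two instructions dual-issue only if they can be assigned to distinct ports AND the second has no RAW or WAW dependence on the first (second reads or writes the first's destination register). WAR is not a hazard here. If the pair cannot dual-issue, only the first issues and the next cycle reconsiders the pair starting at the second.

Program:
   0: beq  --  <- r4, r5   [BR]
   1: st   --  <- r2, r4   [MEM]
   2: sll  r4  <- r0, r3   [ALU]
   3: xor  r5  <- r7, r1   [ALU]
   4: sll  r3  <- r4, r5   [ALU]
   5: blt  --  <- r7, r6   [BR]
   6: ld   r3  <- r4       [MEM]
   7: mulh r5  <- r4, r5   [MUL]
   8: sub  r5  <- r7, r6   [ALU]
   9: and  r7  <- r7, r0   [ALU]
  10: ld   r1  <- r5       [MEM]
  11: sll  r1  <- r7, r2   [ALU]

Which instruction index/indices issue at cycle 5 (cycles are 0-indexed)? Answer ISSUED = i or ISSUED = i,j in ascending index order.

c0: i0&i1 beq.BR st.MEM  2-wide
c1: i2&i3 sll.ALU xor.ALU  2-wide
c2: i4&i5 sll.ALU blt.BR  2-wide
c3: i6 ld.MEM  no-port MEM/MUL
c4: i7 mulh.MUL  WAW r5
c5: i8&i9 sub.ALU and.ALU  2-wide
c6: i10 ld.MEM  WAW r1
c7: i11 sll.ALU  tail

ISSUED = 8,9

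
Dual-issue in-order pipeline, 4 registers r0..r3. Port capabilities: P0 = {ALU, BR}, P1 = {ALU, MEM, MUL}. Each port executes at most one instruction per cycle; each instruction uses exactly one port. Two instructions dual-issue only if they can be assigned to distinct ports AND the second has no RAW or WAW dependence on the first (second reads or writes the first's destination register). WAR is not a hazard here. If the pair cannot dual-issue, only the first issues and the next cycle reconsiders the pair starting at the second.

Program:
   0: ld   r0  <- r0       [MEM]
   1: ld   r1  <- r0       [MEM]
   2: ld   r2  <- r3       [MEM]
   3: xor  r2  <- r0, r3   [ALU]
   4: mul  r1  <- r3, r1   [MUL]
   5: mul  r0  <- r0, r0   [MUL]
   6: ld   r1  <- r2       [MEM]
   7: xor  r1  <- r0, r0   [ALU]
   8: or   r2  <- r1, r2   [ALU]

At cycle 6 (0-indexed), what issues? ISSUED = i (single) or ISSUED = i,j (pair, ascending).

ISSUED = 7

  cy0 -> i0 (ld) no-port MEM/MEM
  cy1 -> i1 (ld) no-port MEM/MEM
  cy2 -> i2 (ld) WAW r2
  cy3 -> i3+i4 (xor;mul) dual
  cy4 -> i5 (mul) no-port MUL/MEM
  cy5 -> i6 (ld) WAW r1
  cy6 -> i7 (xor) RAW r1
  cy7 -> i8 (or) tail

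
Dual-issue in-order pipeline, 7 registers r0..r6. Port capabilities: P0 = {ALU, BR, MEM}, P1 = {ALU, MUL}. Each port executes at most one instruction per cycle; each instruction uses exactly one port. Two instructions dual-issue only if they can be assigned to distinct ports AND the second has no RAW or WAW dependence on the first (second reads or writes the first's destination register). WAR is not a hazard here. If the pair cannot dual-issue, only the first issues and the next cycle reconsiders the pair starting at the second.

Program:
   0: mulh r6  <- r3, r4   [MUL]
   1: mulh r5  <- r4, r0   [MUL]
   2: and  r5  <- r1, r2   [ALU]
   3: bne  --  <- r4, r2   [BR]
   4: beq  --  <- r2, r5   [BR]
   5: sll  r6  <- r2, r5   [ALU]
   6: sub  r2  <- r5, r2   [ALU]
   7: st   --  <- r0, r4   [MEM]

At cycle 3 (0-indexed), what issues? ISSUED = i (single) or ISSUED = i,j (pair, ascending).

c0: i0 mulh  no-port MUL/MUL
c1: i1 mulh  WAW r5
c2: i2&i3 and;bne  pair
c3: i4&i5 beq;sll  pair
c4: i6&i7 sub;st  pair

ISSUED = 4,5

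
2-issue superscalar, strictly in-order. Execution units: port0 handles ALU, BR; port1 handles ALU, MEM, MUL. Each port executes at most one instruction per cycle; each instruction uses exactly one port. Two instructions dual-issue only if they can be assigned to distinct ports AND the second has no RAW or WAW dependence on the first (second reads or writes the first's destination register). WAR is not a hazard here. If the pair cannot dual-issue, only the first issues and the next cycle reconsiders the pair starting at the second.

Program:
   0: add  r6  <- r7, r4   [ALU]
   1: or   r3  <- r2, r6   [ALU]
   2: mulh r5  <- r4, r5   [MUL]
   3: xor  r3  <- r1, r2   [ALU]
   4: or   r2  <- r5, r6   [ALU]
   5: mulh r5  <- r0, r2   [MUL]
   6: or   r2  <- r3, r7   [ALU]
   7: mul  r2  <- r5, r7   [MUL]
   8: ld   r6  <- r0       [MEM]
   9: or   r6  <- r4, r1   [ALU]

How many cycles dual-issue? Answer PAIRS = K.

PAIRS = 3

t=0 i0:add ; RAW r6
t=1 i1,i2:or+mulh ; pair
t=2 i3,i4:xor+or ; pair
t=3 i5,i6:mulh+or ; pair
t=4 i7:mul ; no-port MUL/MEM
t=5 i8:ld ; WAW r6
t=6 i9:or ; tail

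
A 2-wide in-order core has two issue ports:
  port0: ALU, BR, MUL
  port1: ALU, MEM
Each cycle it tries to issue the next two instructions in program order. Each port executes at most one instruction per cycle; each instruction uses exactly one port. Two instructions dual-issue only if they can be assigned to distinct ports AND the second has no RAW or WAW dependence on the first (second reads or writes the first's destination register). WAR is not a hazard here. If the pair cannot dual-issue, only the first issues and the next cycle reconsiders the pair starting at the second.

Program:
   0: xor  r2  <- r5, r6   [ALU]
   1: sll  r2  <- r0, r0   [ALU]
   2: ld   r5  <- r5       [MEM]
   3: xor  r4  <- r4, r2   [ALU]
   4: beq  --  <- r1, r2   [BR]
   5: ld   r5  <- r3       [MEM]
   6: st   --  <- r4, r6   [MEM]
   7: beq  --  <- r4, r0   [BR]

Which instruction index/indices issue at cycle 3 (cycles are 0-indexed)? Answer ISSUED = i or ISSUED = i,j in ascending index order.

[0] i0  xor.ALU  -- WAW r2
[1] i1,i2  sll.ALU+ld.MEM  -- pair
[2] i3,i4  xor.ALU+beq.BR  -- pair
[3] i5  ld.MEM  -- no-port MEM/MEM
[4] i6,i7  st.MEM+beq.BR  -- pair

ISSUED = 5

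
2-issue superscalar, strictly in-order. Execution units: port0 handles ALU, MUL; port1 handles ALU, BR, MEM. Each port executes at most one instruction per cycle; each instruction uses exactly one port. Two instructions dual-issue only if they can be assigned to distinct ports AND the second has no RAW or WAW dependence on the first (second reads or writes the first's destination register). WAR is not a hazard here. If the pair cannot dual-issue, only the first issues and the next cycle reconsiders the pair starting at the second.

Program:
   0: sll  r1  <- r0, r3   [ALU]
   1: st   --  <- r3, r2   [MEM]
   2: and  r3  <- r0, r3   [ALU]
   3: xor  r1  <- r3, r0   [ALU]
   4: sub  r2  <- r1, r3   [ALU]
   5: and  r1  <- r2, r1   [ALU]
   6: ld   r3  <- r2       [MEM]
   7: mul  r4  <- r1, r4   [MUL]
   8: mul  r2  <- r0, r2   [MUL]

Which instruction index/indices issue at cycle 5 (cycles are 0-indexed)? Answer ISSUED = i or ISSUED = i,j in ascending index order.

t=0 i0+i1:sll.ALU/st.MEM ; 2-wide
t=1 i2:and.ALU ; RAW r3
t=2 i3:xor.ALU ; RAW r1
t=3 i4:sub.ALU ; RAW r2
t=4 i5+i6:and.ALU/ld.MEM ; 2-wide
t=5 i7:mul.MUL ; no-port MUL/MUL
t=6 i8:mul.MUL ; tail

ISSUED = 7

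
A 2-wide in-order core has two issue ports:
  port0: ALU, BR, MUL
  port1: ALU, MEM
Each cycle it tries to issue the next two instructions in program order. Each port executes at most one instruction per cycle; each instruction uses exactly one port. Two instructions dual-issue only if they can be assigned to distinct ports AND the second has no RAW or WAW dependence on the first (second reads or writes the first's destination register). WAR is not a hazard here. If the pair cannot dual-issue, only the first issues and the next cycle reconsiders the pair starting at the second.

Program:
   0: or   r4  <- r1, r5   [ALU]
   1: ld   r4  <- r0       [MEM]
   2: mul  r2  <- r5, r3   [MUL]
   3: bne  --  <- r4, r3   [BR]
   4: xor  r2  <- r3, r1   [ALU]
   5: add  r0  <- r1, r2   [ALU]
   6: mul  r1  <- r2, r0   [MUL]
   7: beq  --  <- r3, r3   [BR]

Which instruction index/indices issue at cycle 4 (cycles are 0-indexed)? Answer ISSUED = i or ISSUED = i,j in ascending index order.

c0: i0 or  WAW r4
c1: i1/i2 ld mul  2-wide
c2: i3/i4 bne xor  2-wide
c3: i5 add  RAW r0
c4: i6 mul  no-port MUL/BR
c5: i7 beq  tail

ISSUED = 6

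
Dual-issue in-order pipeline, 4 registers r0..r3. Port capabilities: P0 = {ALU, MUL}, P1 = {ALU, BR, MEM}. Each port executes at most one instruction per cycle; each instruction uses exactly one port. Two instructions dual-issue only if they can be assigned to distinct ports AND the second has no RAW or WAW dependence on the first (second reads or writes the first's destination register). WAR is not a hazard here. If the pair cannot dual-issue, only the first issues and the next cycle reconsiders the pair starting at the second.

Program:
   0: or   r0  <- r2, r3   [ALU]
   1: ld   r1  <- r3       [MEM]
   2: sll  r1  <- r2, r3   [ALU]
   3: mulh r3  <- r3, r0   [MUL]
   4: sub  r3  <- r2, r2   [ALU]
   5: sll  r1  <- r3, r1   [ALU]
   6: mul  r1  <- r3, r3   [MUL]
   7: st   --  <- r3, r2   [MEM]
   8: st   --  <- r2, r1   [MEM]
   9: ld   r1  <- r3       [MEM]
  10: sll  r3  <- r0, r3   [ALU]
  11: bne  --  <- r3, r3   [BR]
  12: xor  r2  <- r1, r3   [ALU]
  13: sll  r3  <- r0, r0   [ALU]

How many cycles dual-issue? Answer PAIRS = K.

[0] i0,i1  or+ld  -- 2-wide
[1] i2,i3  sll+mulh  -- 2-wide
[2] i4  sub  -- RAW r3
[3] i5  sll  -- WAW r1
[4] i6,i7  mul+st  -- 2-wide
[5] i8  st  -- no-port MEM/MEM
[6] i9,i10  ld+sll  -- 2-wide
[7] i11,i12  bne+xor  -- 2-wide
[8] i13  sll  -- tail

PAIRS = 5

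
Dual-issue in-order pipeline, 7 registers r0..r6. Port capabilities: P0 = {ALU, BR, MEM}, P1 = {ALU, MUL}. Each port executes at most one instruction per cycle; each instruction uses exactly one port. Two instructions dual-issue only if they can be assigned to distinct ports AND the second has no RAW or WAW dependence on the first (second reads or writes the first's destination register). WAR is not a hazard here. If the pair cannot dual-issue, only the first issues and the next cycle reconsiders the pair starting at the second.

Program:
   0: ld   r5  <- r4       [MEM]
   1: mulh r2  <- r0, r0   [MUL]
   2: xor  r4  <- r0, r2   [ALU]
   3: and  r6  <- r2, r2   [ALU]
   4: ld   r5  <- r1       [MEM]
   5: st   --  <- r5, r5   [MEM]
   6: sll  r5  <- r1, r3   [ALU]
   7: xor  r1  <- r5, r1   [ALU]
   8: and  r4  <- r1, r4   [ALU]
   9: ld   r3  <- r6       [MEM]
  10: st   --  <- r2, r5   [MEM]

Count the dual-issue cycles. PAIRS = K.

0. ld mulh @i0+i1  | 2-wide
1. xor and @i2+i3  | 2-wide
2. ld @i4  | no-port MEM/MEM
3. st sll @i5+i6  | 2-wide
4. xor @i7  | RAW r1
5. and ld @i8+i9  | 2-wide
6. st @i10  | tail

PAIRS = 4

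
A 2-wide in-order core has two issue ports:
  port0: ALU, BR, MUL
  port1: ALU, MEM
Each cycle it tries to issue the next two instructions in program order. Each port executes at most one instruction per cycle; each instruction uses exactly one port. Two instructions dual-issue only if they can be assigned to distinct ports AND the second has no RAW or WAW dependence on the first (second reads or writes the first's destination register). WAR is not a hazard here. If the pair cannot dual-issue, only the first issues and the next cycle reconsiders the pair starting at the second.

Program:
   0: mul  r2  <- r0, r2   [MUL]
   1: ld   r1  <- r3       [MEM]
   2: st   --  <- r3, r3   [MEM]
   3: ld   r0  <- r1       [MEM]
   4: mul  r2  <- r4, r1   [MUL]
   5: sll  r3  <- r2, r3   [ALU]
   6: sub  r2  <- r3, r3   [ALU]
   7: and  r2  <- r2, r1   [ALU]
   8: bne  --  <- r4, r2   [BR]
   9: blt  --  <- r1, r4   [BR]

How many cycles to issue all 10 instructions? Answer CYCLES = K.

CYCLES = 8

c0: i0+i1 mul/ld  2-wide
c1: i2 st  no-port MEM/MEM
c2: i3+i4 ld/mul  2-wide
c3: i5 sll  RAW r3
c4: i6 sub  RAW+WAW r2
c5: i7 and  RAW r2
c6: i8 bne  no-port BR/BR
c7: i9 blt  tail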